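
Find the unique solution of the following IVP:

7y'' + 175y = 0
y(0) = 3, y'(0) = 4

General solution: y = C₁cos(5x) + C₂sin(5x)
Complex roots r = ±5i
Applying ICs: C₁ = 3, C₂ = 4/5
Particular solution: y = 3cos(5x) + (4/5)sin(5x)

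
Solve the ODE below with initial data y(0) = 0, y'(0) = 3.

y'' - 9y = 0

General solution: y = C₁e^(3x) + C₂e^(-3x)
Applying ICs: C₁ = 1/2, C₂ = -1/2
Particular solution: y = (1/2)e^(3x) - (1/2)e^(-3x)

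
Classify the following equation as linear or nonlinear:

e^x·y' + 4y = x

Linear (y and its derivatives appear to the first power only, no products of y terms)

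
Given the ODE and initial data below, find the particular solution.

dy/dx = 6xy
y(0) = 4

General solution: y = Ce^(3x²)
Applying IC y(0) = 4:
Particular solution: y = 4e^(3x²)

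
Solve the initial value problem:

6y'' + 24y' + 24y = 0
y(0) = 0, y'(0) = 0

General solution: y = (C₁ + C₂x)e^(-2x)
Repeated root r = -2
Applying ICs: C₁ = 0, C₂ = 0
Particular solution: y = 0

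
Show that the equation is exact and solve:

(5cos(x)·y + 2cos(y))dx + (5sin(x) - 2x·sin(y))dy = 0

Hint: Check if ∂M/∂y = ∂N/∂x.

Verify exactness: ∂M/∂y = ∂N/∂x ✓
Find F(x,y) such that ∂F/∂x = M, ∂F/∂y = N
Solution: 5sin(x)·y + 2x·cos(y) = C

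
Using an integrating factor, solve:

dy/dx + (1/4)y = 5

Using integrating factor method:

General solution: y = 20 + Ce^(-x/4)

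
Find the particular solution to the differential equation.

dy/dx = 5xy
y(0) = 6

General solution: y = Ce^(5x²/2)
Applying IC y(0) = 6:
Particular solution: y = 6e^(5x²/2)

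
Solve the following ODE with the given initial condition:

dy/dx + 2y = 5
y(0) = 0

General solution: y = 5/2 + Ce^(-2x)
Applying y(0) = 0: C = 0 - 5/2 = -5/2
Particular solution: y = 5/2 - (5/2)e^(-2x)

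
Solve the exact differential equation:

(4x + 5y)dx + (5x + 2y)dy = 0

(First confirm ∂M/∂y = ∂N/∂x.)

Verify exactness: ∂M/∂y = ∂N/∂x ✓
Find F(x,y) such that ∂F/∂x = M, ∂F/∂y = N
Solution: 2x² + 5xy + y² = C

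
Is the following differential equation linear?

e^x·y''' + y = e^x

Yes. Linear (y and its derivatives appear to the first power only, no products of y terms)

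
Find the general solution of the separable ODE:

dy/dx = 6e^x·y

Separating variables and integrating:
ln|y| = 6e^x + C

General solution: y = Ce^(6e^x)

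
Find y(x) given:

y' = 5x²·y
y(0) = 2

General solution: y = Ce^(5x³/3)
Applying IC y(0) = 2:
Particular solution: y = 2e^(5x³/3)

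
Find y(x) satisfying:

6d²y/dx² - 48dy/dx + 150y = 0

Characteristic equation: 6r² - 48r + 150 = 0
Divide by 6: r² - 8r + 25 = 0
Roots: r = 4 ± 3i (complex conjugates)
General solution: y = e^(4x)(C₁cos(3x) + C₂sin(3x))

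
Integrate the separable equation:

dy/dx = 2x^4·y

Separating variables and integrating:
ln|y| = 2x^5/5 + C

General solution: y = Ce^(2x^5/5)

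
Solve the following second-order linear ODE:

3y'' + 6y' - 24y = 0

Characteristic equation: 3r² + 6r - 24 = 0
Divide by 3: r² + 2r - 8 = 0
Roots: r = 2, -4 (distinct real)
General solution: y = C₁e^(2x) + C₂e^(-4x)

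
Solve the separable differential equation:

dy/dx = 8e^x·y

Separating variables and integrating:
ln|y| = 8e^x + C

General solution: y = Ce^(8e^x)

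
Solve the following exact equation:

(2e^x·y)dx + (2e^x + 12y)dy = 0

Verify exactness: ∂M/∂y = ∂N/∂x ✓
Find F(x,y) such that ∂F/∂x = M, ∂F/∂y = N
Solution: 2e^x·y + 6y² = C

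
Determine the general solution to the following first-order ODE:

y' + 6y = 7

Using integrating factor method:

General solution: y = 7/6 + Ce^(-6x)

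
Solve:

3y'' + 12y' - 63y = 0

Characteristic equation: 3r² + 12r - 63 = 0
Divide by 3: r² + 4r - 21 = 0
Roots: r = 3, -7 (distinct real)
General solution: y = C₁e^(3x) + C₂e^(-7x)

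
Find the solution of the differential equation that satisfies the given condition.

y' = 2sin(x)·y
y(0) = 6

General solution: y = Ce^(-2cos(x))
Applying IC y(0) = 6:
Particular solution: y = 6e^(2(1-cos(x)))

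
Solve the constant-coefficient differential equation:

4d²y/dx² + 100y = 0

Characteristic equation: 4r² + 100 = 0
Divide by 4: r² + 25 = 0
Roots: r = ±5i (complex conjugates)
General solution: y = C₁cos(5x) + C₂sin(5x)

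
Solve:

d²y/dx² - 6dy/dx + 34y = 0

Characteristic equation: r² - 6r + 34 = 0
Roots: r = 3 ± 5i (complex conjugates)
General solution: y = e^(3x)(C₁cos(5x) + C₂sin(5x))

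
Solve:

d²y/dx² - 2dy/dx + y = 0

Characteristic equation: r² - 2r + 1 = 0
Factored: (r - 1)² = 0
Repeated root: r = 1
General solution: y = (C₁ + C₂x)e^x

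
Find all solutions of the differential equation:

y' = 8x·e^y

Separating variables and integrating:
-e^(-y) = 4x² + C

General solution: y = -ln(C - 4x²)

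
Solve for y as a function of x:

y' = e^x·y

Separating variables and integrating:
ln|y| = e^x + C

General solution: y = Ce^(e^x)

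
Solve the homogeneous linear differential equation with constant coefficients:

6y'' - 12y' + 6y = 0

Characteristic equation: 6r² - 12r + 6 = 0
Divide by 6: r² - 2r + 1 = 0
Factored: (r - 1)² = 0
Repeated root: r = 1
General solution: y = (C₁ + C₂x)e^x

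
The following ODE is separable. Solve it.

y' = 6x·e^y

Separating variables and integrating:
-e^(-y) = 3x² + C

General solution: y = -ln(C - 3x²)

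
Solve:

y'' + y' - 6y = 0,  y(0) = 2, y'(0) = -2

General solution: y = C₁e^(2x) + C₂e^(-3x)
Applying ICs: C₁ = 4/5, C₂ = 6/5
Particular solution: y = (4/5)e^(2x) + (6/5)e^(-3x)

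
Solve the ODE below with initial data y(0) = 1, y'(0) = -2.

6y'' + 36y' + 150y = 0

General solution: y = e^(-3x)(C₁cos(4x) + C₂sin(4x))
Complex roots r = -3 ± 4i
Applying ICs: C₁ = 1, C₂ = 1/4
Particular solution: y = e^(-3x)(cos(4x) + (1/4)sin(4x))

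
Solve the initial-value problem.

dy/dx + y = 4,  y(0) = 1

General solution: y = 4 + Ce^(-x)
Applying y(0) = 1: C = 1 - 4 = -3
Particular solution: y = 4 - 3e^(-x)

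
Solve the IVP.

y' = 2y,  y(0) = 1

General solution: y = Ce^(2x)
Applying IC y(0) = 1:
Particular solution: y = e^(2x)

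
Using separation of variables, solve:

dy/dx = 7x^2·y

Separating variables and integrating:
ln|y| = 7x^3/3 + C

General solution: y = Ce^(7x^3/3)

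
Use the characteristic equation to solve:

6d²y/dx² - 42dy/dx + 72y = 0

Characteristic equation: 6r² - 42r + 72 = 0
Divide by 6: r² - 7r + 12 = 0
Roots: r = 4, 3 (distinct real)
General solution: y = C₁e^(4x) + C₂e^(3x)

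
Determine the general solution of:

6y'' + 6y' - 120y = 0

Characteristic equation: 6r² + 6r - 120 = 0
Divide by 6: r² + r - 20 = 0
Roots: r = 4, -5 (distinct real)
General solution: y = C₁e^(4x) + C₂e^(-5x)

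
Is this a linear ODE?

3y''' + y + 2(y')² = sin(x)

No. Nonlinear ((y')² term)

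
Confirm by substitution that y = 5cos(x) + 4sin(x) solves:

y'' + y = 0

Verification:
y'' = -5cos(x) - 4sin(x)
y'' + y = 0 ✓

Yes, it is a solution.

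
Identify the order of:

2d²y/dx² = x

The order is 2 (highest derivative is of order 2).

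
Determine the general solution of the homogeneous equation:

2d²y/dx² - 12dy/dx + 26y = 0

Characteristic equation: 2r² - 12r + 26 = 0
Divide by 2: r² - 6r + 13 = 0
Roots: r = 3 ± 2i (complex conjugates)
General solution: y = e^(3x)(C₁cos(2x) + C₂sin(2x))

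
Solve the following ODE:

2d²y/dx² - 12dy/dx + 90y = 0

Characteristic equation: 2r² - 12r + 90 = 0
Divide by 2: r² - 6r + 45 = 0
Roots: r = 3 ± 6i (complex conjugates)
General solution: y = e^(3x)(C₁cos(6x) + C₂sin(6x))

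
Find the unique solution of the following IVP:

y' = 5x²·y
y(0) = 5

General solution: y = Ce^(5x³/3)
Applying IC y(0) = 5:
Particular solution: y = 5e^(5x³/3)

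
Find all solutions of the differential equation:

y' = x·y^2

Separating variables and integrating:
-1/y = x^2/2 + C

General solution: y^-1 = (-1/2)x^2 + C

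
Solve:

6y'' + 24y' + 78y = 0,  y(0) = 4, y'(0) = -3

General solution: y = e^(-2x)(C₁cos(3x) + C₂sin(3x))
Complex roots r = -2 ± 3i
Applying ICs: C₁ = 4, C₂ = 5/3
Particular solution: y = e^(-2x)(4cos(3x) + (5/3)sin(3x))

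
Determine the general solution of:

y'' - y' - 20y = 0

Characteristic equation: r² - r - 20 = 0
Roots: r = 5, -4 (distinct real)
General solution: y = C₁e^(5x) + C₂e^(-4x)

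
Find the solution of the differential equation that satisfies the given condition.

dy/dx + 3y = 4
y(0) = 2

General solution: y = 4/3 + Ce^(-3x)
Applying y(0) = 2: C = 2 - 4/3 = 2/3
Particular solution: y = 4/3 + (2/3)e^(-3x)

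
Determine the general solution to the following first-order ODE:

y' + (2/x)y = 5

Using integrating factor method:

General solution: y = (5/3)x + Cx^(-2)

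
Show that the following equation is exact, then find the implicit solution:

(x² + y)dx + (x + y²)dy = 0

Verify exactness: ∂M/∂y = ∂N/∂x ✓
Find F(x,y) such that ∂F/∂x = M, ∂F/∂y = N
Solution: x³/3 + xy + y³/3 = C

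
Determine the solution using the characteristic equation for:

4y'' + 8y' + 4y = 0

Characteristic equation: 4r² + 8r + 4 = 0
Divide by 4: r² + 2r + 1 = 0
Factored: (r + 1)² = 0
Repeated root: r = -1
General solution: y = (C₁ + C₂x)e^(-x)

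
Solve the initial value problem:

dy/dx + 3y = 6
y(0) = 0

General solution: y = 2 + Ce^(-3x)
Applying y(0) = 0: C = 0 - 2 = -2
Particular solution: y = 2 - 2e^(-3x)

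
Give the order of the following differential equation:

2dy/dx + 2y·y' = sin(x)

The order is 1 (highest derivative is of order 1).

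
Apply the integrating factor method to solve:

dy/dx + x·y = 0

Using integrating factor method:

General solution: y = Ce^(-x^2/2)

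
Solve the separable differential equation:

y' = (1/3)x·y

Separating variables and integrating:
ln|y| = x^2/6 + C

General solution: y = Ce^(x^2/6)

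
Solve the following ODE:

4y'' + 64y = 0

Characteristic equation: 4r² + 64 = 0
Divide by 4: r² + 16 = 0
Roots: r = ±4i (complex conjugates)
General solution: y = C₁cos(4x) + C₂sin(4x)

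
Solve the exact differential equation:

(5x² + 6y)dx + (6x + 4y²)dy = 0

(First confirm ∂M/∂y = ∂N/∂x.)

Verify exactness: ∂M/∂y = ∂N/∂x ✓
Find F(x,y) such that ∂F/∂x = M, ∂F/∂y = N
Solution: 5x³/3 + 6xy + 4y³/3 = C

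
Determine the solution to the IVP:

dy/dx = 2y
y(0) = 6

General solution: y = Ce^(2x)
Applying IC y(0) = 6:
Particular solution: y = 6e^(2x)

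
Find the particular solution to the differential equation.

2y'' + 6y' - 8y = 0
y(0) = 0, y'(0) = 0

General solution: y = C₁e^x + C₂e^(-4x)
Applying ICs: C₁ = 0, C₂ = 0
Particular solution: y = 0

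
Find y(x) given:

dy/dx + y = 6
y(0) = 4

General solution: y = 6 + Ce^(-x)
Applying y(0) = 4: C = 4 - 6 = -2
Particular solution: y = 6 - 2e^(-x)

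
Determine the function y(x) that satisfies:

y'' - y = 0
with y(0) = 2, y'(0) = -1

General solution: y = C₁e^x + C₂e^(-x)
Applying ICs: C₁ = 1/2, C₂ = 3/2
Particular solution: y = (1/2)e^x + (3/2)e^(-x)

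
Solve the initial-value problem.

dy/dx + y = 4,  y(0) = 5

General solution: y = 4 + Ce^(-x)
Applying y(0) = 5: C = 5 - 4 = 1
Particular solution: y = 4 + e^(-x)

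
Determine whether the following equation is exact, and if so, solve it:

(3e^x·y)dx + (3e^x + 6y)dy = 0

Verify exactness: ∂M/∂y = ∂N/∂x ✓
Find F(x,y) such that ∂F/∂x = M, ∂F/∂y = N
Solution: 3e^x·y + 3y² = C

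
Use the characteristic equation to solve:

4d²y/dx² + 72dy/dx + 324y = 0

Characteristic equation: 4r² + 72r + 324 = 0
Divide by 4: r² + 18r + 81 = 0
Factored: (r + 9)² = 0
Repeated root: r = -9
General solution: y = (C₁ + C₂x)e^(-9x)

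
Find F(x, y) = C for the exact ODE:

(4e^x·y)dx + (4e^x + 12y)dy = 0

Verify exactness: ∂M/∂y = ∂N/∂x ✓
Find F(x,y) such that ∂F/∂x = M, ∂F/∂y = N
Solution: 4e^x·y + 6y² = C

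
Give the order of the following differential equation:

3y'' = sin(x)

The order is 2 (highest derivative is of order 2).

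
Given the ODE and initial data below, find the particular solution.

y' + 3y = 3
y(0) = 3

General solution: y = 1 + Ce^(-3x)
Applying y(0) = 3: C = 3 - 1 = 2
Particular solution: y = 1 + 2e^(-3x)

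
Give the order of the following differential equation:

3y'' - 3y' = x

The order is 2 (highest derivative is of order 2).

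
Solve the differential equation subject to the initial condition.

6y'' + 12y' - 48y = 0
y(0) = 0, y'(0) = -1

General solution: y = C₁e^(2x) + C₂e^(-4x)
Applying ICs: C₁ = -1/6, C₂ = 1/6
Particular solution: y = -(1/6)e^(2x) + (1/6)e^(-4x)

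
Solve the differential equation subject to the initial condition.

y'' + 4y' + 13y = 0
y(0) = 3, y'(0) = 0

General solution: y = e^(-2x)(C₁cos(3x) + C₂sin(3x))
Complex roots r = -2 ± 3i
Applying ICs: C₁ = 3, C₂ = 2
Particular solution: y = e^(-2x)(3cos(3x) + 2sin(3x))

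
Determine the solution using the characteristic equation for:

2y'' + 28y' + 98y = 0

Characteristic equation: 2r² + 28r + 98 = 0
Divide by 2: r² + 14r + 49 = 0
Factored: (r + 7)² = 0
Repeated root: r = -7
General solution: y = (C₁ + C₂x)e^(-7x)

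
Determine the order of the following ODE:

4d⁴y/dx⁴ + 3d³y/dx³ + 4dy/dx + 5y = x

The order is 4 (highest derivative is of order 4).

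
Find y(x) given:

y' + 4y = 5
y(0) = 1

General solution: y = 5/4 + Ce^(-4x)
Applying y(0) = 1: C = 1 - 5/4 = -1/4
Particular solution: y = 5/4 - (1/4)e^(-4x)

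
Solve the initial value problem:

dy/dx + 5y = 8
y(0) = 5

General solution: y = 8/5 + Ce^(-5x)
Applying y(0) = 5: C = 5 - 8/5 = 17/5
Particular solution: y = 8/5 + (17/5)e^(-5x)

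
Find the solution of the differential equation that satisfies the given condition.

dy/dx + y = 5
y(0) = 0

General solution: y = 5 + Ce^(-x)
Applying y(0) = 0: C = 0 - 5 = -5
Particular solution: y = 5 - 5e^(-x)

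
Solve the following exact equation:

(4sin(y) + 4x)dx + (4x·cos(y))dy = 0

Verify exactness: ∂M/∂y = ∂N/∂x ✓
Find F(x,y) such that ∂F/∂x = M, ∂F/∂y = N
Solution: 4x·sin(y) + 2x² = C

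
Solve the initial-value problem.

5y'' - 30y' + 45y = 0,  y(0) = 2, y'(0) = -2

General solution: y = (C₁ + C₂x)e^(3x)
Repeated root r = 3
Applying ICs: C₁ = 2, C₂ = -8
Particular solution: y = (2 - 8x)e^(3x)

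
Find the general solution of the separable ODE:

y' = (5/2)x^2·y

Separating variables and integrating:
ln|y| = 5x^3/6 + C

General solution: y = Ce^(5x^3/6)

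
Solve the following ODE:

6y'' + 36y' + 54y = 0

Characteristic equation: 6r² + 36r + 54 = 0
Divide by 6: r² + 6r + 9 = 0
Factored: (r + 3)² = 0
Repeated root: r = -3
General solution: y = (C₁ + C₂x)e^(-3x)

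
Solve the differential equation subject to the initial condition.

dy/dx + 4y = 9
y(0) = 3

General solution: y = 9/4 + Ce^(-4x)
Applying y(0) = 3: C = 3 - 9/4 = 3/4
Particular solution: y = 9/4 + (3/4)e^(-4x)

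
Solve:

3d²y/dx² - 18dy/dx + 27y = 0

Characteristic equation: 3r² - 18r + 27 = 0
Divide by 3: r² - 6r + 9 = 0
Factored: (r - 3)² = 0
Repeated root: r = 3
General solution: y = (C₁ + C₂x)e^(3x)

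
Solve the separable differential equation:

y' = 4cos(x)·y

Separating variables and integrating:
ln|y| = 4sin(x) + C

General solution: y = Ce^(4sin(x))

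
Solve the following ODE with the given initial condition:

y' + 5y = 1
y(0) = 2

General solution: y = 1/5 + Ce^(-5x)
Applying y(0) = 2: C = 2 - 1/5 = 9/5
Particular solution: y = 1/5 + (9/5)e^(-5x)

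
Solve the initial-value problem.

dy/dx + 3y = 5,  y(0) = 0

General solution: y = 5/3 + Ce^(-3x)
Applying y(0) = 0: C = 0 - 5/3 = -5/3
Particular solution: y = 5/3 - (5/3)e^(-3x)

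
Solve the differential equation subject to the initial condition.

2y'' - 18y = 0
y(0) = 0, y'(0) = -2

General solution: y = C₁e^(3x) + C₂e^(-3x)
Applying ICs: C₁ = -1/3, C₂ = 1/3
Particular solution: y = -(1/3)e^(3x) + (1/3)e^(-3x)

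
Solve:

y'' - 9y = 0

Characteristic equation: r² - 9 = 0
Roots: r = 3, -3 (distinct real)
General solution: y = C₁e^(3x) + C₂e^(-3x)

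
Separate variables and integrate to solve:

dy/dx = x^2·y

Separating variables and integrating:
ln|y| = x^3/3 + C

General solution: y = Ce^(x^3/3)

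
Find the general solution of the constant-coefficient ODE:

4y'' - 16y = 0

Characteristic equation: 4r² - 16 = 0
Divide by 4: r² - 4 = 0
Roots: r = 2, -2 (distinct real)
General solution: y = C₁e^(2x) + C₂e^(-2x)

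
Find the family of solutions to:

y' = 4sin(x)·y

Separating variables and integrating:
ln|y| = -4cos(x) + C

General solution: y = Ce^(-4cos(x))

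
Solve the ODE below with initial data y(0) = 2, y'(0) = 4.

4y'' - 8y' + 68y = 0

General solution: y = e^x(C₁cos(4x) + C₂sin(4x))
Complex roots r = 1 ± 4i
Applying ICs: C₁ = 2, C₂ = 1/2
Particular solution: y = e^x(2cos(4x) + (1/2)sin(4x))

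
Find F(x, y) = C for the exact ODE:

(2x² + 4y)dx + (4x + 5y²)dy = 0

Verify exactness: ∂M/∂y = ∂N/∂x ✓
Find F(x,y) such that ∂F/∂x = M, ∂F/∂y = N
Solution: 2x³/3 + 4xy + 5y³/3 = C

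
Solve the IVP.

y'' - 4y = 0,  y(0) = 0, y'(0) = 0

General solution: y = C₁e^(2x) + C₂e^(-2x)
Applying ICs: C₁ = 0, C₂ = 0
Particular solution: y = 0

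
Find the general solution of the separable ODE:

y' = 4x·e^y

Separating variables and integrating:
-e^(-y) = 2x² + C

General solution: y = -ln(C - 2x²)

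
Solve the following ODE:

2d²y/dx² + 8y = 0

Characteristic equation: 2r² + 8 = 0
Divide by 2: r² + 4 = 0
Roots: r = ±2i (complex conjugates)
General solution: y = C₁cos(2x) + C₂sin(2x)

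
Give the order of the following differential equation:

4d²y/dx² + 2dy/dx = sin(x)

The order is 2 (highest derivative is of order 2).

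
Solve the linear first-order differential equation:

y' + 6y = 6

Using integrating factor method:

General solution: y = 1 + Ce^(-6x)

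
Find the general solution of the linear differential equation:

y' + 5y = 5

Using integrating factor method:

General solution: y = 1 + Ce^(-5x)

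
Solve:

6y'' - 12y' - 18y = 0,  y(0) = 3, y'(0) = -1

General solution: y = C₁e^(3x) + C₂e^(-x)
Applying ICs: C₁ = 1/2, C₂ = 5/2
Particular solution: y = (1/2)e^(3x) + (5/2)e^(-x)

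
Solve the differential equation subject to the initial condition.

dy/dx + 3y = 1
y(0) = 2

General solution: y = 1/3 + Ce^(-3x)
Applying y(0) = 2: C = 2 - 1/3 = 5/3
Particular solution: y = 1/3 + (5/3)e^(-3x)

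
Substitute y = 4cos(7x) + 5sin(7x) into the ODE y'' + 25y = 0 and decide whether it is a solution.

Verification:
y'' = -196cos(7x) - 245sin(7x)
y'' + 25y ≠ 0 (frequency mismatch: got 49 instead of 25)

No, it is not a solution.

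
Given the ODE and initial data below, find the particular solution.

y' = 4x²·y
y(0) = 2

General solution: y = Ce^(4x³/3)
Applying IC y(0) = 2:
Particular solution: y = 2e^(4x³/3)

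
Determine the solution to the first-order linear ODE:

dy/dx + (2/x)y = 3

Using integrating factor method:

General solution: y = x + Cx^(-2)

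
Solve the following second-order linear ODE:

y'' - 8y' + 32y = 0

Characteristic equation: r² - 8r + 32 = 0
Roots: r = 4 ± 4i (complex conjugates)
General solution: y = e^(4x)(C₁cos(4x) + C₂sin(4x))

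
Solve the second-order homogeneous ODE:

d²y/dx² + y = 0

Characteristic equation: r² + 1 = 0
Roots: r = ±i (complex conjugates)
General solution: y = C₁cos(x) + C₂sin(x)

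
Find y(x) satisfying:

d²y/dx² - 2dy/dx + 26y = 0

Characteristic equation: r² - 2r + 26 = 0
Roots: r = 1 ± 5i (complex conjugates)
General solution: y = e^x(C₁cos(5x) + C₂sin(5x))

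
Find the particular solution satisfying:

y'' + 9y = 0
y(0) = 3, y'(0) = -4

General solution: y = C₁cos(3x) + C₂sin(3x)
Complex roots r = ±3i
Applying ICs: C₁ = 3, C₂ = -4/3
Particular solution: y = 3cos(3x) - (4/3)sin(3x)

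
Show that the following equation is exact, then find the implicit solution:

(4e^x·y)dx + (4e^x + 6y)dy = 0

Verify exactness: ∂M/∂y = ∂N/∂x ✓
Find F(x,y) such that ∂F/∂x = M, ∂F/∂y = N
Solution: 4e^x·y + 3y² = C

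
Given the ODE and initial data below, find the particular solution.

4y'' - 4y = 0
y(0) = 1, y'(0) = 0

General solution: y = C₁e^x + C₂e^(-x)
Applying ICs: C₁ = 1/2, C₂ = 1/2
Particular solution: y = (1/2)e^x + (1/2)e^(-x)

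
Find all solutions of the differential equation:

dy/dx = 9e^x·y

Separating variables and integrating:
ln|y| = 9e^x + C

General solution: y = Ce^(9e^x)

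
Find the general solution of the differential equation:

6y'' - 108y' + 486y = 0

Characteristic equation: 6r² - 108r + 486 = 0
Divide by 6: r² - 18r + 81 = 0
Factored: (r - 9)² = 0
Repeated root: r = 9
General solution: y = (C₁ + C₂x)e^(9x)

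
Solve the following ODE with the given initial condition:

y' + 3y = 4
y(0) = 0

General solution: y = 4/3 + Ce^(-3x)
Applying y(0) = 0: C = 0 - 4/3 = -4/3
Particular solution: y = 4/3 - (4/3)e^(-3x)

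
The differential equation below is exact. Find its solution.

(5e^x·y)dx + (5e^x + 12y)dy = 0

Verify exactness: ∂M/∂y = ∂N/∂x ✓
Find F(x,y) such that ∂F/∂x = M, ∂F/∂y = N
Solution: 5e^x·y + 6y² = C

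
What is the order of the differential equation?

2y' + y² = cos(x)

The order is 1 (highest derivative is of order 1).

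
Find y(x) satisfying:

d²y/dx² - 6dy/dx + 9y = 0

Characteristic equation: r² - 6r + 9 = 0
Factored: (r - 3)² = 0
Repeated root: r = 3
General solution: y = (C₁ + C₂x)e^(3x)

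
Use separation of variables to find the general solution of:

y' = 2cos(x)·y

Separating variables and integrating:
ln|y| = 2sin(x) + C

General solution: y = Ce^(2sin(x))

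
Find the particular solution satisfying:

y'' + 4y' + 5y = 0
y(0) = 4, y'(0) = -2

General solution: y = e^(-2x)(C₁cos(x) + C₂sin(x))
Complex roots r = -2 ± i
Applying ICs: C₁ = 4, C₂ = 6
Particular solution: y = e^(-2x)(4cos(x) + 6sin(x))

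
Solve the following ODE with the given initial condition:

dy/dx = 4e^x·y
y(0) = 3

General solution: y = Ce^(4e^x)
Applying IC y(0) = 3:
Particular solution: y = 3e^(4(e^x - 1))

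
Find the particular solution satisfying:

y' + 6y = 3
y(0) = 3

General solution: y = 1/2 + Ce^(-6x)
Applying y(0) = 3: C = 3 - 1/2 = 5/2
Particular solution: y = 1/2 + (5/2)e^(-6x)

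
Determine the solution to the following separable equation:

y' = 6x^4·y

Separating variables and integrating:
ln|y| = 6x^5/5 + C

General solution: y = Ce^(6x^5/5)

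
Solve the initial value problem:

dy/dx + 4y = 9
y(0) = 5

General solution: y = 9/4 + Ce^(-4x)
Applying y(0) = 5: C = 5 - 9/4 = 11/4
Particular solution: y = 9/4 + (11/4)e^(-4x)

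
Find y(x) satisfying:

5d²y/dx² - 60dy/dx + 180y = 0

Characteristic equation: 5r² - 60r + 180 = 0
Divide by 5: r² - 12r + 36 = 0
Factored: (r - 6)² = 0
Repeated root: r = 6
General solution: y = (C₁ + C₂x)e^(6x)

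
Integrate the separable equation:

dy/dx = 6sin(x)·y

Separating variables and integrating:
ln|y| = -6cos(x) + C

General solution: y = Ce^(-6cos(x))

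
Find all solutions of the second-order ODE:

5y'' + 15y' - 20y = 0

Characteristic equation: 5r² + 15r - 20 = 0
Divide by 5: r² + 3r - 4 = 0
Roots: r = 1, -4 (distinct real)
General solution: y = C₁e^x + C₂e^(-4x)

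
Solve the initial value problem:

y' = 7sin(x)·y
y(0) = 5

General solution: y = Ce^(-7cos(x))
Applying IC y(0) = 5:
Particular solution: y = 5e^(7(1-cos(x)))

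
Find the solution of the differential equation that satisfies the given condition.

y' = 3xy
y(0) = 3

General solution: y = Ce^(3x²/2)
Applying IC y(0) = 3:
Particular solution: y = 3e^(3x²/2)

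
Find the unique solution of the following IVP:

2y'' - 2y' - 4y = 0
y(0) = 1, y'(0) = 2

General solution: y = C₁e^(2x) + C₂e^(-x)
Applying ICs: C₁ = 1, C₂ = 0
Particular solution: y = e^(2x)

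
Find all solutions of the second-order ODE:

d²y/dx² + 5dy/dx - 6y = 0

Characteristic equation: r² + 5r - 6 = 0
Roots: r = 1, -6 (distinct real)
General solution: y = C₁e^x + C₂e^(-6x)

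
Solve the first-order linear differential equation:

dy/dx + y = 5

Using integrating factor method:

General solution: y = 5 + Ce^(-x)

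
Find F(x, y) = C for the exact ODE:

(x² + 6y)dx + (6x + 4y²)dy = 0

Verify exactness: ∂M/∂y = ∂N/∂x ✓
Find F(x,y) such that ∂F/∂x = M, ∂F/∂y = N
Solution: x³/3 + 6xy + 4y³/3 = C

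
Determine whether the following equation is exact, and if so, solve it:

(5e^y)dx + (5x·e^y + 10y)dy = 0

Verify exactness: ∂M/∂y = ∂N/∂x ✓
Find F(x,y) such that ∂F/∂x = M, ∂F/∂y = N
Solution: 5x·e^y + 5y² = C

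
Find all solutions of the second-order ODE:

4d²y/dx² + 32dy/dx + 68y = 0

Characteristic equation: 4r² + 32r + 68 = 0
Divide by 4: r² + 8r + 17 = 0
Roots: r = -4 ± i (complex conjugates)
General solution: y = e^(-4x)(C₁cos(x) + C₂sin(x))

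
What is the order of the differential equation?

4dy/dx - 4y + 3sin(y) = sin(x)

The order is 1 (highest derivative is of order 1).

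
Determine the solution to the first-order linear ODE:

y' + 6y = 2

Using integrating factor method:

General solution: y = 1/3 + Ce^(-6x)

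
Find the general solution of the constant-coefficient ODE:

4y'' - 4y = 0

Characteristic equation: 4r² - 4 = 0
Divide by 4: r² - 1 = 0
Roots: r = 1, -1 (distinct real)
General solution: y = C₁e^x + C₂e^(-x)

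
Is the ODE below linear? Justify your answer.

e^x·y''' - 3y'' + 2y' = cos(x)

Yes. Linear (y and its derivatives appear to the first power only, no products of y terms)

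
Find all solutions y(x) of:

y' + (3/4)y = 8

Using integrating factor method:

General solution: y = 32/3 + Ce^(-3x/4)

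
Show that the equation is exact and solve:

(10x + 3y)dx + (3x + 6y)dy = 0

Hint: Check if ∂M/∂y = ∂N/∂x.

Verify exactness: ∂M/∂y = ∂N/∂x ✓
Find F(x,y) such that ∂F/∂x = M, ∂F/∂y = N
Solution: 5x² + 3xy + 3y² = C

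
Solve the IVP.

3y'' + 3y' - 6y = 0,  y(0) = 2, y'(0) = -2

General solution: y = C₁e^x + C₂e^(-2x)
Applying ICs: C₁ = 2/3, C₂ = 4/3
Particular solution: y = (2/3)e^x + (4/3)e^(-2x)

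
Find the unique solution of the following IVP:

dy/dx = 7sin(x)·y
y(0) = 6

General solution: y = Ce^(-7cos(x))
Applying IC y(0) = 6:
Particular solution: y = 6e^(7(1-cos(x)))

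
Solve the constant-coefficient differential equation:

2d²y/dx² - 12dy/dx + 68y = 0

Characteristic equation: 2r² - 12r + 68 = 0
Divide by 2: r² - 6r + 34 = 0
Roots: r = 3 ± 5i (complex conjugates)
General solution: y = e^(3x)(C₁cos(5x) + C₂sin(5x))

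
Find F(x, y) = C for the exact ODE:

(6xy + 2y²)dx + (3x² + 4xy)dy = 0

Verify exactness: ∂M/∂y = ∂N/∂x ✓
Find F(x,y) such that ∂F/∂x = M, ∂F/∂y = N
Solution: 3x²y + 2xy² = C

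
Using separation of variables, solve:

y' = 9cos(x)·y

Separating variables and integrating:
ln|y| = 9sin(x) + C

General solution: y = Ce^(9sin(x))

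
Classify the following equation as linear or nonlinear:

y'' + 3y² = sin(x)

Nonlinear (y² term)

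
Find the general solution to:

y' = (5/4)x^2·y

Separating variables and integrating:
ln|y| = 5x^3/12 + C

General solution: y = Ce^(5x^3/12)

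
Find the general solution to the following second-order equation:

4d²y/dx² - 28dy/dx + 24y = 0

Characteristic equation: 4r² - 28r + 24 = 0
Divide by 4: r² - 7r + 6 = 0
Roots: r = 6, 1 (distinct real)
General solution: y = C₁e^(6x) + C₂e^x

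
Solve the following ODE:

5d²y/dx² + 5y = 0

Characteristic equation: 5r² + 5 = 0
Divide by 5: r² + 1 = 0
Roots: r = ±i (complex conjugates)
General solution: y = C₁cos(x) + C₂sin(x)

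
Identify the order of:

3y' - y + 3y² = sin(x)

The order is 1 (highest derivative is of order 1).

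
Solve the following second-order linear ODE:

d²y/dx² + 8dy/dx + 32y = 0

Characteristic equation: r² + 8r + 32 = 0
Roots: r = -4 ± 4i (complex conjugates)
General solution: y = e^(-4x)(C₁cos(4x) + C₂sin(4x))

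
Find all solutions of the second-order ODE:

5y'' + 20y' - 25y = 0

Characteristic equation: 5r² + 20r - 25 = 0
Divide by 5: r² + 4r - 5 = 0
Roots: r = 1, -5 (distinct real)
General solution: y = C₁e^x + C₂e^(-5x)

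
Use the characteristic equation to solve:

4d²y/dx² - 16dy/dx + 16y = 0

Characteristic equation: 4r² - 16r + 16 = 0
Divide by 4: r² - 4r + 4 = 0
Factored: (r - 2)² = 0
Repeated root: r = 2
General solution: y = (C₁ + C₂x)e^(2x)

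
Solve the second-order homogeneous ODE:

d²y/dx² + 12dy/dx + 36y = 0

Characteristic equation: r² + 12r + 36 = 0
Factored: (r + 6)² = 0
Repeated root: r = -6
General solution: y = (C₁ + C₂x)e^(-6x)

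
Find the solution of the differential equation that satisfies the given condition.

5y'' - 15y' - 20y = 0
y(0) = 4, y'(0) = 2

General solution: y = C₁e^(4x) + C₂e^(-x)
Applying ICs: C₁ = 6/5, C₂ = 14/5
Particular solution: y = (6/5)e^(4x) + (14/5)e^(-x)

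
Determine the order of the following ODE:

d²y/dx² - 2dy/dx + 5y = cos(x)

The order is 2 (highest derivative is of order 2).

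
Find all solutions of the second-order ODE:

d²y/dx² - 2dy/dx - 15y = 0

Characteristic equation: r² - 2r - 15 = 0
Roots: r = 5, -3 (distinct real)
General solution: y = C₁e^(5x) + C₂e^(-3x)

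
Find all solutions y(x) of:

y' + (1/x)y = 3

Using integrating factor method:

General solution: y = (3/2)x + C/x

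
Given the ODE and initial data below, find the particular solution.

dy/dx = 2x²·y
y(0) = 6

General solution: y = Ce^(2x³/3)
Applying IC y(0) = 6:
Particular solution: y = 6e^(2x³/3)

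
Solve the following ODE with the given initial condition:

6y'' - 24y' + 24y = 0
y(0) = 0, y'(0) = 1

General solution: y = (C₁ + C₂x)e^(2x)
Repeated root r = 2
Applying ICs: C₁ = 0, C₂ = 1
Particular solution: y = xe^(2x)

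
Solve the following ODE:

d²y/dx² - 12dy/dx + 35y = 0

Characteristic equation: r² - 12r + 35 = 0
Roots: r = 7, 5 (distinct real)
General solution: y = C₁e^(7x) + C₂e^(5x)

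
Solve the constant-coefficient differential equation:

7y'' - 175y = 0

Characteristic equation: 7r² - 175 = 0
Divide by 7: r² - 25 = 0
Roots: r = 5, -5 (distinct real)
General solution: y = C₁e^(5x) + C₂e^(-5x)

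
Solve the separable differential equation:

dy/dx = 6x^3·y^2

Separating variables and integrating:
-1/y = 3x^4/2 + C

General solution: y^-1 = (-3/2)x^4 + C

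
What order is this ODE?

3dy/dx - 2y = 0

The order is 1 (highest derivative is of order 1).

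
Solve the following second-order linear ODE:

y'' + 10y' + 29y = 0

Characteristic equation: r² + 10r + 29 = 0
Roots: r = -5 ± 2i (complex conjugates)
General solution: y = e^(-5x)(C₁cos(2x) + C₂sin(2x))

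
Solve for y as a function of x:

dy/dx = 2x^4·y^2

Separating variables and integrating:
-1/y = 2x^5/5 + C

General solution: y^-1 = (-2/5)x^5 + C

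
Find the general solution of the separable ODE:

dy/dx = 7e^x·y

Separating variables and integrating:
ln|y| = 7e^x + C

General solution: y = Ce^(7e^x)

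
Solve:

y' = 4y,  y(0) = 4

General solution: y = Ce^(4x)
Applying IC y(0) = 4:
Particular solution: y = 4e^(4x)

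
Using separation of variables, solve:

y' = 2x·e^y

Separating variables and integrating:
-e^(-y) = x² + C

General solution: y = -ln(C - x²)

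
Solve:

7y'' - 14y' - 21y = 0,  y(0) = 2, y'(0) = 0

General solution: y = C₁e^(3x) + C₂e^(-x)
Applying ICs: C₁ = 1/2, C₂ = 3/2
Particular solution: y = (1/2)e^(3x) + (3/2)e^(-x)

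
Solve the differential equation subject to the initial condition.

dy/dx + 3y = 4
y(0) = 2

General solution: y = 4/3 + Ce^(-3x)
Applying y(0) = 2: C = 2 - 4/3 = 2/3
Particular solution: y = 4/3 + (2/3)e^(-3x)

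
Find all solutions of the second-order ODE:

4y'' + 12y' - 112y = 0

Characteristic equation: 4r² + 12r - 112 = 0
Divide by 4: r² + 3r - 28 = 0
Roots: r = 4, -7 (distinct real)
General solution: y = C₁e^(4x) + C₂e^(-7x)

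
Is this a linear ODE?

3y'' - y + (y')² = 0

No. Nonlinear ((y')² term)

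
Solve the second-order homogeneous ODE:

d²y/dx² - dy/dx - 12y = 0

Characteristic equation: r² - r - 12 = 0
Roots: r = 4, -3 (distinct real)
General solution: y = C₁e^(4x) + C₂e^(-3x)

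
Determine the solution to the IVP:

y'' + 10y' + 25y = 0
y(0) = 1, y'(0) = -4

General solution: y = (C₁ + C₂x)e^(-5x)
Repeated root r = -5
Applying ICs: C₁ = 1, C₂ = 1
Particular solution: y = (1 + x)e^(-5x)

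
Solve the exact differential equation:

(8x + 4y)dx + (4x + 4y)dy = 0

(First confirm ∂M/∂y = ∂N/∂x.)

Verify exactness: ∂M/∂y = ∂N/∂x ✓
Find F(x,y) such that ∂F/∂x = M, ∂F/∂y = N
Solution: 4x² + 4xy + 2y² = C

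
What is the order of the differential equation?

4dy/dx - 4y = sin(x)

The order is 1 (highest derivative is of order 1).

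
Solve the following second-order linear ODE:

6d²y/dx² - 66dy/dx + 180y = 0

Characteristic equation: 6r² - 66r + 180 = 0
Divide by 6: r² - 11r + 30 = 0
Roots: r = 5, 6 (distinct real)
General solution: y = C₁e^(5x) + C₂e^(6x)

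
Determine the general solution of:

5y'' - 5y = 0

Characteristic equation: 5r² - 5 = 0
Divide by 5: r² - 1 = 0
Roots: r = 1, -1 (distinct real)
General solution: y = C₁e^x + C₂e^(-x)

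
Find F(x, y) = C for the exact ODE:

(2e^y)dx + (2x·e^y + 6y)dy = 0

Verify exactness: ∂M/∂y = ∂N/∂x ✓
Find F(x,y) such that ∂F/∂x = M, ∂F/∂y = N
Solution: 2x·e^y + 3y² = C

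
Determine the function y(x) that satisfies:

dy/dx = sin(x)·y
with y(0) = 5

General solution: y = Ce^(-cos(x))
Applying IC y(0) = 5:
Particular solution: y = 5e^(1-cos(x))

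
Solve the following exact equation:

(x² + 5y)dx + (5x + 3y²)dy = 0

Verify exactness: ∂M/∂y = ∂N/∂x ✓
Find F(x,y) such that ∂F/∂x = M, ∂F/∂y = N
Solution: x³/3 + 5xy + y³ = C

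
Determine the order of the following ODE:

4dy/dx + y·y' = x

The order is 1 (highest derivative is of order 1).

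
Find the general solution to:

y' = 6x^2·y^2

Separating variables and integrating:
-1/y = 2x^3 + C

General solution: y^-1 = -2x^3 + C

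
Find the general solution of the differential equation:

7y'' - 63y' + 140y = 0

Characteristic equation: 7r² - 63r + 140 = 0
Divide by 7: r² - 9r + 20 = 0
Roots: r = 5, 4 (distinct real)
General solution: y = C₁e^(5x) + C₂e^(4x)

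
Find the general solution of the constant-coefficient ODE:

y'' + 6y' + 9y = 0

Characteristic equation: r² + 6r + 9 = 0
Factored: (r + 3)² = 0
Repeated root: r = -3
General solution: y = (C₁ + C₂x)e^(-3x)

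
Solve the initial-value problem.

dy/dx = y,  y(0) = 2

General solution: y = Ce^x
Applying IC y(0) = 2:
Particular solution: y = 2e^x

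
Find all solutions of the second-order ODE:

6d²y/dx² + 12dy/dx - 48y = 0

Characteristic equation: 6r² + 12r - 48 = 0
Divide by 6: r² + 2r - 8 = 0
Roots: r = 2, -4 (distinct real)
General solution: y = C₁e^(2x) + C₂e^(-4x)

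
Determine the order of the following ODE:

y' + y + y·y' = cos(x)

The order is 1 (highest derivative is of order 1).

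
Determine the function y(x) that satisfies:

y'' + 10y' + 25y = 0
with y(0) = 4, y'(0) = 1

General solution: y = (C₁ + C₂x)e^(-5x)
Repeated root r = -5
Applying ICs: C₁ = 4, C₂ = 21
Particular solution: y = (4 + 21x)e^(-5x)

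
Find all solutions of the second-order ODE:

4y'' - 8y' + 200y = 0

Characteristic equation: 4r² - 8r + 200 = 0
Divide by 4: r² - 2r + 50 = 0
Roots: r = 1 ± 7i (complex conjugates)
General solution: y = e^x(C₁cos(7x) + C₂sin(7x))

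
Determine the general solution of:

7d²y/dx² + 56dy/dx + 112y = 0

Characteristic equation: 7r² + 56r + 112 = 0
Divide by 7: r² + 8r + 16 = 0
Factored: (r + 4)² = 0
Repeated root: r = -4
General solution: y = (C₁ + C₂x)e^(-4x)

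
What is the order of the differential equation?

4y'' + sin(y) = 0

The order is 2 (highest derivative is of order 2).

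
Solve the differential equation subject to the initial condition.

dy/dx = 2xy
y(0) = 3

General solution: y = Ce^(x²)
Applying IC y(0) = 3:
Particular solution: y = 3e^(x²)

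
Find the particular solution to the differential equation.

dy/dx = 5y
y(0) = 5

General solution: y = Ce^(5x)
Applying IC y(0) = 5:
Particular solution: y = 5e^(5x)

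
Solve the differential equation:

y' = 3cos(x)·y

Separating variables and integrating:
ln|y| = 3sin(x) + C

General solution: y = Ce^(3sin(x))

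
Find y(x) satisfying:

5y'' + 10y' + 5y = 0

Characteristic equation: 5r² + 10r + 5 = 0
Divide by 5: r² + 2r + 1 = 0
Factored: (r + 1)² = 0
Repeated root: r = -1
General solution: y = (C₁ + C₂x)e^(-x)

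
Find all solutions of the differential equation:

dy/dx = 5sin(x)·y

Separating variables and integrating:
ln|y| = -5cos(x) + C

General solution: y = Ce^(-5cos(x))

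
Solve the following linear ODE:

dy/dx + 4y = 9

Using integrating factor method:

General solution: y = 9/4 + Ce^(-4x)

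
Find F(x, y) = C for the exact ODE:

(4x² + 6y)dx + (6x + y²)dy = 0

Verify exactness: ∂M/∂y = ∂N/∂x ✓
Find F(x,y) such that ∂F/∂x = M, ∂F/∂y = N
Solution: 4x³/3 + 6xy + y³/3 = C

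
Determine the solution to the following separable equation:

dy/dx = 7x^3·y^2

Separating variables and integrating:
-1/y = 7x^4/4 + C

General solution: y^-1 = (-7/4)x^4 + C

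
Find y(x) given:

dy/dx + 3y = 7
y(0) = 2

General solution: y = 7/3 + Ce^(-3x)
Applying y(0) = 2: C = 2 - 7/3 = -1/3
Particular solution: y = 7/3 - (1/3)e^(-3x)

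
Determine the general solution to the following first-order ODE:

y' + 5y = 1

Using integrating factor method:

General solution: y = 1/5 + Ce^(-5x)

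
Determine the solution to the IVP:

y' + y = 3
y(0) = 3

General solution: y = 3 + Ce^(-x)
Applying y(0) = 3: C = 3 - 3 = 0
Particular solution: y = 3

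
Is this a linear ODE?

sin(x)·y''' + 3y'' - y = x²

Yes. Linear (y and its derivatives appear to the first power only, no products of y terms)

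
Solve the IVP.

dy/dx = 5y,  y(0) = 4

General solution: y = Ce^(5x)
Applying IC y(0) = 4:
Particular solution: y = 4e^(5x)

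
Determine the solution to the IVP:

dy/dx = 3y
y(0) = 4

General solution: y = Ce^(3x)
Applying IC y(0) = 4:
Particular solution: y = 4e^(3x)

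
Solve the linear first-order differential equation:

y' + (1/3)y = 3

Using integrating factor method:

General solution: y = 9 + Ce^(-x/3)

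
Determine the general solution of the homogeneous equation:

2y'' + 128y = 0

Characteristic equation: 2r² + 128 = 0
Divide by 2: r² + 64 = 0
Roots: r = ±8i (complex conjugates)
General solution: y = C₁cos(8x) + C₂sin(8x)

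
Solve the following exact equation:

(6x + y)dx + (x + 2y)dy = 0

Verify exactness: ∂M/∂y = ∂N/∂x ✓
Find F(x,y) such that ∂F/∂x = M, ∂F/∂y = N
Solution: 3x² + xy + y² = C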